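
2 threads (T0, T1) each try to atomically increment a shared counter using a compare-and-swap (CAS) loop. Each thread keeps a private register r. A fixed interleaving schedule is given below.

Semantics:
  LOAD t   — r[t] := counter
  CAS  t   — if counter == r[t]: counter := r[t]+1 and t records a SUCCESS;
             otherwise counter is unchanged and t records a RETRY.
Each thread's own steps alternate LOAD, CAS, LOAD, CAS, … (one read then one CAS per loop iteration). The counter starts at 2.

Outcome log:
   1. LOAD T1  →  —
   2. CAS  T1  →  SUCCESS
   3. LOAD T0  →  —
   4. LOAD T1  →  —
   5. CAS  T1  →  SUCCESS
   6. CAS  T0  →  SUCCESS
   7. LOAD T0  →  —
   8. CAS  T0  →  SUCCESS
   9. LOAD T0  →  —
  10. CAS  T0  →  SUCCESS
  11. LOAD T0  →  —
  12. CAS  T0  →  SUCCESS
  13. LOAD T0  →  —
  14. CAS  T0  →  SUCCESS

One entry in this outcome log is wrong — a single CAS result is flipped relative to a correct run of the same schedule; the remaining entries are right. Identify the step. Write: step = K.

step = 6

Correct run:
[1] T1.load  rd  (counter 2, T1.r 2)
[2] T1.cas  hit  (counter 3, T1.r 2)
[3] T0.load  rd  (counter 3, T0.r 3)
[4] T1.load  rd  (counter 3, T1.r 3)
[5] T1.cas  hit  (counter 4, T1.r 3)
[6] T0.cas  miss  (counter 4, T0.r 3)
[7] T0.load  rd  (counter 4, T0.r 4)
[8] T0.cas  hit  (counter 5, T0.r 4)
[9] T0.load  rd  (counter 5, T0.r 5)
[10] T0.cas  hit  (counter 6, T0.r 5)
[11] T0.load  rd  (counter 6, T0.r 6)
[12] T0.cas  hit  (counter 7, T0.r 6)
[13] T0.load  rd  (counter 7, T0.r 7)
[14] T0.cas  hit  (counter 8, T0.r 7)
Flip is step 6.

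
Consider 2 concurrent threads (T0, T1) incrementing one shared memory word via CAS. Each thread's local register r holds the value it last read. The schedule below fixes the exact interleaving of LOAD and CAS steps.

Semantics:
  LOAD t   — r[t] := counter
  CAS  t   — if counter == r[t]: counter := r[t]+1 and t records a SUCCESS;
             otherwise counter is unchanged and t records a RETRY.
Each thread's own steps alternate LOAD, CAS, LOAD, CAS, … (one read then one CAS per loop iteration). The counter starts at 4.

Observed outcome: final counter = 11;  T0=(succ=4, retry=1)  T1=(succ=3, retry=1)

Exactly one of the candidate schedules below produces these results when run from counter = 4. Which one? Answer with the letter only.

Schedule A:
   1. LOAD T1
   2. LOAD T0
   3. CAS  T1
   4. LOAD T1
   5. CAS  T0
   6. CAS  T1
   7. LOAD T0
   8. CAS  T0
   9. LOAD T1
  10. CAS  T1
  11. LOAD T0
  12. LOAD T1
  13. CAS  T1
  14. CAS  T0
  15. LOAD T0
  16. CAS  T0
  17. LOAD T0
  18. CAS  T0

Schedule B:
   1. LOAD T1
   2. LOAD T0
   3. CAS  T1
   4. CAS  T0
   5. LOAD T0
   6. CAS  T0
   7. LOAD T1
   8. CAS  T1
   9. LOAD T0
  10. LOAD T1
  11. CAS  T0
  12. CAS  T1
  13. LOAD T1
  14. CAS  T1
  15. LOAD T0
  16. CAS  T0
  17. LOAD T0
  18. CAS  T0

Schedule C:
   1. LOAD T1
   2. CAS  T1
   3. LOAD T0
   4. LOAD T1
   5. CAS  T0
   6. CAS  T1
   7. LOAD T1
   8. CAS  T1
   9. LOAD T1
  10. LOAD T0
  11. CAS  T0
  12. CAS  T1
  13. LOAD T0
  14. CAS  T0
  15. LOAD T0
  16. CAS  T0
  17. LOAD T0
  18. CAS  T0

B

Run B:
   1) LOAD T1:  M=4  r_T1=4
   2) LOAD T0:  M=4  r_T0=4
   3) CAS  T1:  M=5  r_T1=4 ✓
   4) CAS  T0:  M=5  r_T0=4 ✗
   5) LOAD T0:  M=5  r_T0=5
   6) CAS  T0:  M=6  r_T0=5 ✓
   7) LOAD T1:  M=6  r_T1=6
   8) CAS  T1:  M=7  r_T1=6 ✓
   9) LOAD T0:  M=7  r_T0=7
  10) LOAD T1:  M=7  r_T1=7
  11) CAS  T0:  M=8  r_T0=7 ✓
  12) CAS  T1:  M=8  r_T1=7 ✗
  13) LOAD T1:  M=8  r_T1=8
  14) CAS  T1:  M=9  r_T1=8 ✓
  15) LOAD T0:  M=9  r_T0=9
  16) CAS  T0:  M=10  r_T0=9 ✓
  17) LOAD T0:  M=10  r_T0=10
  18) CAS  T0:  M=11  r_T0=10 ✓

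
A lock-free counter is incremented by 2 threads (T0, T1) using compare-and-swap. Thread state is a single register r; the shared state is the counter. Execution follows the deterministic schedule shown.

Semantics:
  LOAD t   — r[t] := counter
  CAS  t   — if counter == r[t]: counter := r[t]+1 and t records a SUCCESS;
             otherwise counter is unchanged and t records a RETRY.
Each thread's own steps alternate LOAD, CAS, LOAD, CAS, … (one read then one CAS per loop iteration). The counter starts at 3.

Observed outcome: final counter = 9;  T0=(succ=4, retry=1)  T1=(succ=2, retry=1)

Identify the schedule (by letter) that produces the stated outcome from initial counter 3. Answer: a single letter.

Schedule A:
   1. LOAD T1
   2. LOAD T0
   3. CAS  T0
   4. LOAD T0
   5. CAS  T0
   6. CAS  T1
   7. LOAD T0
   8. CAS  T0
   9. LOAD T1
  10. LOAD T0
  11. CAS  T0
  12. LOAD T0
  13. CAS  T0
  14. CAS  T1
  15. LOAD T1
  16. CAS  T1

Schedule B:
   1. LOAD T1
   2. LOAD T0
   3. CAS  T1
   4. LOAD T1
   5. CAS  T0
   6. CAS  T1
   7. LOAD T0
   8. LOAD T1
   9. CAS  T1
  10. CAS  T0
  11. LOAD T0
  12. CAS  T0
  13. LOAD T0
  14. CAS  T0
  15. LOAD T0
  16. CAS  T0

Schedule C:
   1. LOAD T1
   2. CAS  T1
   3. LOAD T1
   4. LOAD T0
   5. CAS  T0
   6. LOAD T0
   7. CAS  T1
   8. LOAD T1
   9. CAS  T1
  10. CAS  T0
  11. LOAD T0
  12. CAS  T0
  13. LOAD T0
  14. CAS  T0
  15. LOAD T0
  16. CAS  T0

C

Tracing schedule C:
   1) LOAD T1:  M=3  r_T1=3
   2) CAS  T1:  M=4  r_T1=3 ✓
   3) LOAD T1:  M=4  r_T1=4
   4) LOAD T0:  M=4  r_T0=4
   5) CAS  T0:  M=5  r_T0=4 ✓
   6) LOAD T0:  M=5  r_T0=5
   7) CAS  T1:  M=5  r_T1=4 ✗
   8) LOAD T1:  M=5  r_T1=5
   9) CAS  T1:  M=6  r_T1=5 ✓
  10) CAS  T0:  M=6  r_T0=5 ✗
  11) LOAD T0:  M=6  r_T0=6
  12) CAS  T0:  M=7  r_T0=6 ✓
  13) LOAD T0:  M=7  r_T0=7
  14) CAS  T0:  M=8  r_T0=7 ✓
  15) LOAD T0:  M=8  r_T0=8
  16) CAS  T0:  M=9  r_T0=8 ✓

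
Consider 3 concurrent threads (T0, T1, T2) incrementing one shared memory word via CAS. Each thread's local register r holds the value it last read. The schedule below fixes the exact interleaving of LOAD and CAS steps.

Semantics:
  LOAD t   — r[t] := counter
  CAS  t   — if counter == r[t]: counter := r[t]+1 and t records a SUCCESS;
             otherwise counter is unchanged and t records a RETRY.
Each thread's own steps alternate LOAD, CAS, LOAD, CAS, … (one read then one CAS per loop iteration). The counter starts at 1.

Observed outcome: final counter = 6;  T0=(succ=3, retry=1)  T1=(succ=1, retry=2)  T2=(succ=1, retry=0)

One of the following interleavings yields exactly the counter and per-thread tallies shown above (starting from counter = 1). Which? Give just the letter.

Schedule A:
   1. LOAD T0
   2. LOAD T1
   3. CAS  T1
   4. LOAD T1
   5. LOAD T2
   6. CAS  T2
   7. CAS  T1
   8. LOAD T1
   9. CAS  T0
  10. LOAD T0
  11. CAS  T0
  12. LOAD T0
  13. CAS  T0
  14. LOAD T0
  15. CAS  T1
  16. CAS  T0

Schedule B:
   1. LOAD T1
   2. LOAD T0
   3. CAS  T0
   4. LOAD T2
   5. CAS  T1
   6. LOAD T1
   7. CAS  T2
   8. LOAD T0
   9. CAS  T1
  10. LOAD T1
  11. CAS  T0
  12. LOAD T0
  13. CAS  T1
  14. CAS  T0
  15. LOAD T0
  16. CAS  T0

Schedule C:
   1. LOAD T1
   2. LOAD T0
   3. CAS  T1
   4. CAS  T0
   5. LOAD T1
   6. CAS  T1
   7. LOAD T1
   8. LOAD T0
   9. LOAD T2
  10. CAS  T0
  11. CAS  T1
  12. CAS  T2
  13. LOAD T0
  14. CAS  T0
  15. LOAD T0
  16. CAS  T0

Run A:
step 1: T0 LOAD ⇒ load; ctr=1 reg=1
step 2: T1 LOAD ⇒ load; ctr=1 reg=1
step 3: T1 CAS ⇒ ok; ctr=2 reg=1
step 4: T1 LOAD ⇒ load; ctr=2 reg=2
step 5: T2 LOAD ⇒ load; ctr=2 reg=2
step 6: T2 CAS ⇒ ok; ctr=3 reg=2
step 7: T1 CAS ⇒ retry; ctr=3 reg=2
step 8: T1 LOAD ⇒ load; ctr=3 reg=3
step 9: T0 CAS ⇒ retry; ctr=3 reg=1
step 10: T0 LOAD ⇒ load; ctr=3 reg=3
step 11: T0 CAS ⇒ ok; ctr=4 reg=3
step 12: T0 LOAD ⇒ load; ctr=4 reg=4
step 13: T0 CAS ⇒ ok; ctr=5 reg=4
step 14: T0 LOAD ⇒ load; ctr=5 reg=5
step 15: T1 CAS ⇒ retry; ctr=5 reg=3
step 16: T0 CAS ⇒ ok; ctr=6 reg=5

A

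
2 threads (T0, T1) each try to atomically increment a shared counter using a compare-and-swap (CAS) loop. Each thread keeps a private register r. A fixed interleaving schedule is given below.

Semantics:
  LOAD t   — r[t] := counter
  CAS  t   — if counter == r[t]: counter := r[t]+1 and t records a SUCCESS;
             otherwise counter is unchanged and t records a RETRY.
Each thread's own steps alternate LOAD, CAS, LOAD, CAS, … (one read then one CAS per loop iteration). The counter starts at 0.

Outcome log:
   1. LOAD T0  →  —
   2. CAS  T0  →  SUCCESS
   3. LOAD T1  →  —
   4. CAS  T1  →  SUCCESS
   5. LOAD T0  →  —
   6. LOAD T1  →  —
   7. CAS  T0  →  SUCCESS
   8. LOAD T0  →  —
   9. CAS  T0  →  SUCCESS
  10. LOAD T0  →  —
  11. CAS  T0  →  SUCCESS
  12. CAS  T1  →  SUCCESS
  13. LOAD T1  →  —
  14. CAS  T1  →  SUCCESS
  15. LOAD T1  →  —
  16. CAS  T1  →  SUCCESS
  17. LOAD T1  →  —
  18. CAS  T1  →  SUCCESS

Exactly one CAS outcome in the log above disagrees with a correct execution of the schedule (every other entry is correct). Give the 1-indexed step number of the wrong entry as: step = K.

step = 12

Re-executing:
T0 LOAD — after: cnt=0, r=0 — load
T0 CAS — after: cnt=1, r=0 — ok
T1 LOAD — after: cnt=1, r=1 — load
T1 CAS — after: cnt=2, r=1 — ok
T0 LOAD — after: cnt=2, r=2 — load
T1 LOAD — after: cnt=2, r=2 — load
T0 CAS — after: cnt=3, r=2 — ok
T0 LOAD — after: cnt=3, r=3 — load
T0 CAS — after: cnt=4, r=3 — ok
T0 LOAD — after: cnt=4, r=4 — load
T0 CAS — after: cnt=5, r=4 — ok
T1 CAS — after: cnt=5, r=2 — retry
T1 LOAD — after: cnt=5, r=5 — load
T1 CAS — after: cnt=6, r=5 — ok
T1 LOAD — after: cnt=6, r=6 — load
T1 CAS — after: cnt=7, r=6 — ok
T1 LOAD — after: cnt=7, r=7 — load
T1 CAS — after: cnt=8, r=7 — ok
Flip is step 12.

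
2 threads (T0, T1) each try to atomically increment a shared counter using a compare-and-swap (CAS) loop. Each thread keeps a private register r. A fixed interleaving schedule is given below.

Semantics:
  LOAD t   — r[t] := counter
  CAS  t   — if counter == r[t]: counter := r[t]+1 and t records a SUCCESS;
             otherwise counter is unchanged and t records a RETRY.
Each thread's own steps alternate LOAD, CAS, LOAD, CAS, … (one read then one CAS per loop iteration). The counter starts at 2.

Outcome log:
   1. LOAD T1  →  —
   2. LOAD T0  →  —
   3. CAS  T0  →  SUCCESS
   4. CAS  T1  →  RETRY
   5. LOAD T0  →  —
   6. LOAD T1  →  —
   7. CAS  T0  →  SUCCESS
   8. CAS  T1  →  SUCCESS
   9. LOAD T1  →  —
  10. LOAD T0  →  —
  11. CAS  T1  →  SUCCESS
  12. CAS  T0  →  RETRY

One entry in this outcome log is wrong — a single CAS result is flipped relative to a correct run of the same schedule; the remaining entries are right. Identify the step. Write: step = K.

step = 8

Re-executing:
   1) LOAD T1:  M=2  r_T1=2
   2) LOAD T0:  M=2  r_T0=2
   3) CAS  T0:  M=3  r_T0=2 ✓
   4) CAS  T1:  M=3  r_T1=2 ✗
   5) LOAD T0:  M=3  r_T0=3
   6) LOAD T1:  M=3  r_T1=3
   7) CAS  T0:  M=4  r_T0=3 ✓
   8) CAS  T1:  M=4  r_T1=3 ✗
   9) LOAD T1:  M=4  r_T1=4
  10) LOAD T0:  M=4  r_T0=4
  11) CAS  T1:  M=5  r_T1=4 ✓
  12) CAS  T0:  M=5  r_T0=4 ✗
Mismatch at 8.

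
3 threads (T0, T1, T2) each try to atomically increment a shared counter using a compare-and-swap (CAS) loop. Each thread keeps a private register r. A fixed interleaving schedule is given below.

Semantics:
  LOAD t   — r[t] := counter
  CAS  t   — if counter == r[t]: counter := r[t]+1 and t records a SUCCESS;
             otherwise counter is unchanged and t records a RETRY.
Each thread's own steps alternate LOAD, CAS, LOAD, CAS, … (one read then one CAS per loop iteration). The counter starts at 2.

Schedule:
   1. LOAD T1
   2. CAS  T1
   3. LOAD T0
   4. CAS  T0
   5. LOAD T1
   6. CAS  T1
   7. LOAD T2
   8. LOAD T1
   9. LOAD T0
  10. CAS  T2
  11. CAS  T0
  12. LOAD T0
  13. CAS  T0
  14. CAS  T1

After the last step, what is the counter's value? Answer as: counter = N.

counter = 7

T1 LOAD — after: cnt=2, r=2 — load
T1 CAS — after: cnt=3, r=2 — ok
T0 LOAD — after: cnt=3, r=3 — load
T0 CAS — after: cnt=4, r=3 — ok
T1 LOAD — after: cnt=4, r=4 — load
T1 CAS — after: cnt=5, r=4 — ok
T2 LOAD — after: cnt=5, r=5 — load
T1 LOAD — after: cnt=5, r=5 — load
T0 LOAD — after: cnt=5, r=5 — load
T2 CAS — after: cnt=6, r=5 — ok
T0 CAS — after: cnt=6, r=5 — retry
T0 LOAD — after: cnt=6, r=6 — load
T0 CAS — after: cnt=7, r=6 — ok
T1 CAS — after: cnt=7, r=5 — retry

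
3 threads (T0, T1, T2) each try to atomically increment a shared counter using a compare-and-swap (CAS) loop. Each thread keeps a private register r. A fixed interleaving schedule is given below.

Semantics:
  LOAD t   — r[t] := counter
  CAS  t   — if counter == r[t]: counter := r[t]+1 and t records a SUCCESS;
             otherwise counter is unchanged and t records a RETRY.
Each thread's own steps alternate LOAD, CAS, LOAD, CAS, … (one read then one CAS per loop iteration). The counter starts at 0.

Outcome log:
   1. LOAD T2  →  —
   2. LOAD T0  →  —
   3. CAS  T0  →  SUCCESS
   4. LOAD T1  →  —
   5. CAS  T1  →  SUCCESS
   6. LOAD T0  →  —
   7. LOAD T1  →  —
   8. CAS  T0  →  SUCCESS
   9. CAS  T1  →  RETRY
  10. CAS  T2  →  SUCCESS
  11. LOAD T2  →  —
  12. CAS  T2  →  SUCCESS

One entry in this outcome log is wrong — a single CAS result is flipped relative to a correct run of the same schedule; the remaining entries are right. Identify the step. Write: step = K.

step = 10

Correct run:
step 1: T2 LOAD ⇒ load; ctr=0 reg=0
step 2: T0 LOAD ⇒ load; ctr=0 reg=0
step 3: T0 CAS ⇒ ok; ctr=1 reg=0
step 4: T1 LOAD ⇒ load; ctr=1 reg=1
step 5: T1 CAS ⇒ ok; ctr=2 reg=1
step 6: T0 LOAD ⇒ load; ctr=2 reg=2
step 7: T1 LOAD ⇒ load; ctr=2 reg=2
step 8: T0 CAS ⇒ ok; ctr=3 reg=2
step 9: T1 CAS ⇒ retry; ctr=3 reg=2
step 10: T2 CAS ⇒ retry; ctr=3 reg=0
step 11: T2 LOAD ⇒ load; ctr=3 reg=3
step 12: T2 CAS ⇒ ok; ctr=4 reg=3
Flip is step 10.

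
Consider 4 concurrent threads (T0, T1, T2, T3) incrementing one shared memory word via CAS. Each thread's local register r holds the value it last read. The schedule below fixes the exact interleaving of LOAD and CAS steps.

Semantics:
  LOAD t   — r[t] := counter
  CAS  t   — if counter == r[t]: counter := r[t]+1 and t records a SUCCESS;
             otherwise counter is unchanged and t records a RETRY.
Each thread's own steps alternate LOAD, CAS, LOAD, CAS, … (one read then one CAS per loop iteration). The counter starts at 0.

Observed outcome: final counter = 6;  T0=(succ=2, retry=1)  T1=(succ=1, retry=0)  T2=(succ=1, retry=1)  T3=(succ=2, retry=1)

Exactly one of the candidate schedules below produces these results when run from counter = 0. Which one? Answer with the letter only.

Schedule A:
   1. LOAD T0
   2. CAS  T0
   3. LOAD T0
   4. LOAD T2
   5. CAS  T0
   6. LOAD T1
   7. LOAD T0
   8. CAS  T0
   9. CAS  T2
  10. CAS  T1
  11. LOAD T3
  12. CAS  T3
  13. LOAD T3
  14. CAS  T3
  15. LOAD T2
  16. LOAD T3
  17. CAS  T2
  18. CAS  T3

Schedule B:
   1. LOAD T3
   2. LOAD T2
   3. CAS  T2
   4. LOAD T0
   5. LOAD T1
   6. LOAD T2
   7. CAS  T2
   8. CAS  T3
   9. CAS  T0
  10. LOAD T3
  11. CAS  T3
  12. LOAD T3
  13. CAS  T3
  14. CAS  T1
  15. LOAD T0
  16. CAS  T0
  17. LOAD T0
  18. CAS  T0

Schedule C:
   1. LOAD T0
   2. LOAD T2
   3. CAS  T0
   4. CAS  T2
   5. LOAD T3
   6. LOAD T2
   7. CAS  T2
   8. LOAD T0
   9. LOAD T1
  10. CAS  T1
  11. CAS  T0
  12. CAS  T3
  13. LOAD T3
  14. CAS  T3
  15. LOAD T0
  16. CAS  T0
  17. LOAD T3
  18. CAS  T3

Simulating candidate C:
#1 T0 reads 0
#2 T2 reads 0
#3 T0 CAS(0→1) writes; counter now 1
#4 T2 CAS(0→1) fails; counter now 1
#5 T3 reads 1
#6 T2 reads 1
#7 T2 CAS(1→2) writes; counter now 2
#8 T0 reads 2
#9 T1 reads 2
#10 T1 CAS(2→3) writes; counter now 3
#11 T0 CAS(2→3) fails; counter now 3
#12 T3 CAS(1→2) fails; counter now 3
#13 T3 reads 3
#14 T3 CAS(3→4) writes; counter now 4
#15 T0 reads 4
#16 T0 CAS(4→5) writes; counter now 5
#17 T3 reads 5
#18 T3 CAS(5→6) writes; counter now 6

C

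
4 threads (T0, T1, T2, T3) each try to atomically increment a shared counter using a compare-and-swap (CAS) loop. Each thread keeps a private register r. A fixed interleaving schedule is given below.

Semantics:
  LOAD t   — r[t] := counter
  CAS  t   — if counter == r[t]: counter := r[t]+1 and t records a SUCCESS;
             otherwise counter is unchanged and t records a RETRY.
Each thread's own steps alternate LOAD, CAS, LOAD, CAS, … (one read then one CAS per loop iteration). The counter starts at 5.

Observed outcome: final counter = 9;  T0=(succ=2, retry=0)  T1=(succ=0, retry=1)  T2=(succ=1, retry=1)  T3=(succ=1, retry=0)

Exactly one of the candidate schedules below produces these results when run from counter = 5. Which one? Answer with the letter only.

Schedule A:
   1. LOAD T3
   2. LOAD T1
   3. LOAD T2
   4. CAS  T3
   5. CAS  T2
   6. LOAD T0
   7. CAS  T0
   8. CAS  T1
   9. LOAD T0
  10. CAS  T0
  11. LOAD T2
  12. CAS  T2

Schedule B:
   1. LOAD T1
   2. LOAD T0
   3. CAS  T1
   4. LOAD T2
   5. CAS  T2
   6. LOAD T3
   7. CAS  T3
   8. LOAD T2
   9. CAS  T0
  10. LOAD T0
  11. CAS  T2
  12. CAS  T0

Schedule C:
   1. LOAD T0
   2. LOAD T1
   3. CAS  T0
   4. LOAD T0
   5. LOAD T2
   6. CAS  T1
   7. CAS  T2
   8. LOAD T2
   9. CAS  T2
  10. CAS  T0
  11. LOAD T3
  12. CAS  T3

Run A:
step 1: T3 LOAD ⇒ load; ctr=5 reg=5
step 2: T1 LOAD ⇒ load; ctr=5 reg=5
step 3: T2 LOAD ⇒ load; ctr=5 reg=5
step 4: T3 CAS ⇒ ok; ctr=6 reg=5
step 5: T2 CAS ⇒ retry; ctr=6 reg=5
step 6: T0 LOAD ⇒ load; ctr=6 reg=6
step 7: T0 CAS ⇒ ok; ctr=7 reg=6
step 8: T1 CAS ⇒ retry; ctr=7 reg=5
step 9: T0 LOAD ⇒ load; ctr=7 reg=7
step 10: T0 CAS ⇒ ok; ctr=8 reg=7
step 11: T2 LOAD ⇒ load; ctr=8 reg=8
step 12: T2 CAS ⇒ ok; ctr=9 reg=8

A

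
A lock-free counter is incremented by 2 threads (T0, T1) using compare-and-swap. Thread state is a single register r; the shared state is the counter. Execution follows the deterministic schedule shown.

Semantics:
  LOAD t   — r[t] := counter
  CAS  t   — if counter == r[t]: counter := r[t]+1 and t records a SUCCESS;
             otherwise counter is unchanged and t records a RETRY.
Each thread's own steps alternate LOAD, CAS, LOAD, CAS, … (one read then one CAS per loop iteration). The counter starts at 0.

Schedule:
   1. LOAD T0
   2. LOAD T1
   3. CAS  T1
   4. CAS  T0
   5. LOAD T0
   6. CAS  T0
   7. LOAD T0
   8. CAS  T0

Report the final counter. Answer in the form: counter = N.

counter = 3

step 1: T0 LOAD ⇒ load; ctr=0 reg=0
step 2: T1 LOAD ⇒ load; ctr=0 reg=0
step 3: T1 CAS ⇒ ok; ctr=1 reg=0
step 4: T0 CAS ⇒ retry; ctr=1 reg=0
step 5: T0 LOAD ⇒ load; ctr=1 reg=1
step 6: T0 CAS ⇒ ok; ctr=2 reg=1
step 7: T0 LOAD ⇒ load; ctr=2 reg=2
step 8: T0 CAS ⇒ ok; ctr=3 reg=2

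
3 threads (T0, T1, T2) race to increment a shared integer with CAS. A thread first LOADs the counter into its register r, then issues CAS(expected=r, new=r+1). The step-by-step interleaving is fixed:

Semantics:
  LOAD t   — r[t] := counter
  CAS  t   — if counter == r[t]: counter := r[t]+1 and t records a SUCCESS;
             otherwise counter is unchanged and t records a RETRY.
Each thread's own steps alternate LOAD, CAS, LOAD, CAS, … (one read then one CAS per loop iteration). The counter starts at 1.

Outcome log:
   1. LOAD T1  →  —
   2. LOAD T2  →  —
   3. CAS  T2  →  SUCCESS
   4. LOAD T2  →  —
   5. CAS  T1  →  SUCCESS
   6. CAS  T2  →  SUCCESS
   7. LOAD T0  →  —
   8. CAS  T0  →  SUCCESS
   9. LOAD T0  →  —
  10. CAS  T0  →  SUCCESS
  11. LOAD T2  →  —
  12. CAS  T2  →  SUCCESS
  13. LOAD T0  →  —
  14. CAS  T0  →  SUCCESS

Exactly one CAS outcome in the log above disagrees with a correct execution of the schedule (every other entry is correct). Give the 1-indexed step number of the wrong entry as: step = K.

step = 5

Reference trace:
[1] T1.load  rd  (counter 1, T1.r 1)
[2] T2.load  rd  (counter 1, T2.r 1)
[3] T2.cas  hit  (counter 2, T2.r 1)
[4] T2.load  rd  (counter 2, T2.r 2)
[5] T1.cas  miss  (counter 2, T1.r 1)
[6] T2.cas  hit  (counter 3, T2.r 2)
[7] T0.load  rd  (counter 3, T0.r 3)
[8] T0.cas  hit  (counter 4, T0.r 3)
[9] T0.load  rd  (counter 4, T0.r 4)
[10] T0.cas  hit  (counter 5, T0.r 4)
[11] T2.load  rd  (counter 5, T2.r 5)
[12] T2.cas  hit  (counter 6, T2.r 5)
[13] T0.load  rd  (counter 6, T0.r 6)
[14] T0.cas  hit  (counter 7, T0.r 6)
Flip is step 5.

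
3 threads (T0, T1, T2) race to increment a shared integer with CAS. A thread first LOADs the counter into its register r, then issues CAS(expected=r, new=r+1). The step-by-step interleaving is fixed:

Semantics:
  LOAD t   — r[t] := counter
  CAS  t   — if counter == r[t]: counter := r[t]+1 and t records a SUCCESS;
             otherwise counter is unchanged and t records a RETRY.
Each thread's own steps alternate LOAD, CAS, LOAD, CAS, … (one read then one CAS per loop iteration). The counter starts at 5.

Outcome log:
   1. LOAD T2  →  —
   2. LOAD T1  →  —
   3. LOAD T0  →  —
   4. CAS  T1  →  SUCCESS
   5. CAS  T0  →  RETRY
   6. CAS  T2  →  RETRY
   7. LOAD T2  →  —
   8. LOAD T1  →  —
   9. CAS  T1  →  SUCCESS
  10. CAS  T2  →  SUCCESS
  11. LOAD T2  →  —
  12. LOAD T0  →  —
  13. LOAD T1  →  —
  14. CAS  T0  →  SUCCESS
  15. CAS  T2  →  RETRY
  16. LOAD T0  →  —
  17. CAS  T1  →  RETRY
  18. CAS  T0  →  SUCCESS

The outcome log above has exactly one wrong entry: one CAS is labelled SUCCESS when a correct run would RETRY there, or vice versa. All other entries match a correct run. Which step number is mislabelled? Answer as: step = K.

step = 10

Correct run:
#1 T2 reads 5
#2 T1 reads 5
#3 T0 reads 5
#4 T1 CAS(5→6) writes; counter now 6
#5 T0 CAS(5→6) fails; counter now 6
#6 T2 CAS(5→6) fails; counter now 6
#7 T2 reads 6
#8 T1 reads 6
#9 T1 CAS(6→7) writes; counter now 7
#10 T2 CAS(6→7) fails; counter now 7
#11 T2 reads 7
#12 T0 reads 7
#13 T1 reads 7
#14 T0 CAS(7→8) writes; counter now 8
#15 T2 CAS(7→8) fails; counter now 8
#16 T0 reads 8
#17 T1 CAS(7→8) fails; counter now 8
#18 T0 CAS(8→9) writes; counter now 9
Flip is step 10.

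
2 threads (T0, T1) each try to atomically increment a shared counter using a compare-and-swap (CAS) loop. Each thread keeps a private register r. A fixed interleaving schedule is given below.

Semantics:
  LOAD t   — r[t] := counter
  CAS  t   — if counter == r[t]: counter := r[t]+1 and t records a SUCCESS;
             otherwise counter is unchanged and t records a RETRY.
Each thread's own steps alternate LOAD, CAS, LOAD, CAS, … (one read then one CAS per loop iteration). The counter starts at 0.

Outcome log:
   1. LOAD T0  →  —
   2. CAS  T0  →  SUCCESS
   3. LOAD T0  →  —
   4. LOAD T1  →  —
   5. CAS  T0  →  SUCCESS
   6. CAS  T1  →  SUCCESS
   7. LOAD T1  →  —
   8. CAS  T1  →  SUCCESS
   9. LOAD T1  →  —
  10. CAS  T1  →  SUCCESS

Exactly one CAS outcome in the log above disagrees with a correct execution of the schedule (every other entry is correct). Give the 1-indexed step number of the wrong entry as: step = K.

step = 6

Reference trace:
T0 LOAD — after: cnt=0, r=0 — load
T0 CAS — after: cnt=1, r=0 — ok
T0 LOAD — after: cnt=1, r=1 — load
T1 LOAD — after: cnt=1, r=1 — load
T0 CAS — after: cnt=2, r=1 — ok
T1 CAS — after: cnt=2, r=1 — retry
T1 LOAD — after: cnt=2, r=2 — load
T1 CAS — after: cnt=3, r=2 — ok
T1 LOAD — after: cnt=3, r=3 — load
T1 CAS — after: cnt=4, r=3 — ok
Mismatch at 6.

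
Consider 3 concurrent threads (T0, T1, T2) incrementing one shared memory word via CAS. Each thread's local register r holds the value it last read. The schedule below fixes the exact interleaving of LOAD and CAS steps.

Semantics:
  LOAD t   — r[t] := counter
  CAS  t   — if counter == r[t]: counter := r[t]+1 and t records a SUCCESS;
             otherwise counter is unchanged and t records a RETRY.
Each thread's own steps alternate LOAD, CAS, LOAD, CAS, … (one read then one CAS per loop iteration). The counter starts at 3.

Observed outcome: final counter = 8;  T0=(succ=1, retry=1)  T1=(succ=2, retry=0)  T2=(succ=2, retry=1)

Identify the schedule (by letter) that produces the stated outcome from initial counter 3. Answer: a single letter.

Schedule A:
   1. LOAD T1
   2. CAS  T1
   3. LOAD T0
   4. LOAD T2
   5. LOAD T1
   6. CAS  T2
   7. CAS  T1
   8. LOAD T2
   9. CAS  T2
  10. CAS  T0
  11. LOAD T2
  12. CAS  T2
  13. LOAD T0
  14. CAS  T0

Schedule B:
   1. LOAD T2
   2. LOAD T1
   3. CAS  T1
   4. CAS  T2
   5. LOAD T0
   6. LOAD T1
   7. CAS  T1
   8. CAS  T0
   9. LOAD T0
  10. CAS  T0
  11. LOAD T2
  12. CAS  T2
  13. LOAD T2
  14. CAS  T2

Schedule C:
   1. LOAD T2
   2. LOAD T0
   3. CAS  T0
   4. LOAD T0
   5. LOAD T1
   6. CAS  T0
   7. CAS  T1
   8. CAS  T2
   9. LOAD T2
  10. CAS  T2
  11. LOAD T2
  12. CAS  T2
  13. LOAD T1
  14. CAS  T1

Tracing schedule B:
[1] T2.load  rd  (counter 3, T2.r 3)
[2] T1.load  rd  (counter 3, T1.r 3)
[3] T1.cas  hit  (counter 4, T1.r 3)
[4] T2.cas  miss  (counter 4, T2.r 3)
[5] T0.load  rd  (counter 4, T0.r 4)
[6] T1.load  rd  (counter 4, T1.r 4)
[7] T1.cas  hit  (counter 5, T1.r 4)
[8] T0.cas  miss  (counter 5, T0.r 4)
[9] T0.load  rd  (counter 5, T0.r 5)
[10] T0.cas  hit  (counter 6, T0.r 5)
[11] T2.load  rd  (counter 6, T2.r 6)
[12] T2.cas  hit  (counter 7, T2.r 6)
[13] T2.load  rd  (counter 7, T2.r 7)
[14] T2.cas  hit  (counter 8, T2.r 7)

B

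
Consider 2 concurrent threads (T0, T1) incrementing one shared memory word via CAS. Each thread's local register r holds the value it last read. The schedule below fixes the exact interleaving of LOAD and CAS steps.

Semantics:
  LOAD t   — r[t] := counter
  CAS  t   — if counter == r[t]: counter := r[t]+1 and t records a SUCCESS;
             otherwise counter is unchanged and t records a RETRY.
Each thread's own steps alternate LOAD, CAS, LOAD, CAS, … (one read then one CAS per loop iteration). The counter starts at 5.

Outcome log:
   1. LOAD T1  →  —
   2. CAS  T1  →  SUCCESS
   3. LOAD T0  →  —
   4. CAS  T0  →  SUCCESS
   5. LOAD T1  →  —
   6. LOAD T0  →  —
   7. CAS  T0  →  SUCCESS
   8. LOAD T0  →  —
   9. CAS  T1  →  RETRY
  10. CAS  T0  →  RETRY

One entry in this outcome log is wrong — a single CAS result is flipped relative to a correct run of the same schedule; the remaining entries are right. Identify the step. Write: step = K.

step = 10

Correct run:
step 1: T1 LOAD ⇒ load; ctr=5 reg=5
step 2: T1 CAS ⇒ ok; ctr=6 reg=5
step 3: T0 LOAD ⇒ load; ctr=6 reg=6
step 4: T0 CAS ⇒ ok; ctr=7 reg=6
step 5: T1 LOAD ⇒ load; ctr=7 reg=7
step 6: T0 LOAD ⇒ load; ctr=7 reg=7
step 7: T0 CAS ⇒ ok; ctr=8 reg=7
step 8: T0 LOAD ⇒ load; ctr=8 reg=8
step 9: T1 CAS ⇒ retry; ctr=8 reg=7
step 10: T0 CAS ⇒ ok; ctr=9 reg=8
Flip is step 10.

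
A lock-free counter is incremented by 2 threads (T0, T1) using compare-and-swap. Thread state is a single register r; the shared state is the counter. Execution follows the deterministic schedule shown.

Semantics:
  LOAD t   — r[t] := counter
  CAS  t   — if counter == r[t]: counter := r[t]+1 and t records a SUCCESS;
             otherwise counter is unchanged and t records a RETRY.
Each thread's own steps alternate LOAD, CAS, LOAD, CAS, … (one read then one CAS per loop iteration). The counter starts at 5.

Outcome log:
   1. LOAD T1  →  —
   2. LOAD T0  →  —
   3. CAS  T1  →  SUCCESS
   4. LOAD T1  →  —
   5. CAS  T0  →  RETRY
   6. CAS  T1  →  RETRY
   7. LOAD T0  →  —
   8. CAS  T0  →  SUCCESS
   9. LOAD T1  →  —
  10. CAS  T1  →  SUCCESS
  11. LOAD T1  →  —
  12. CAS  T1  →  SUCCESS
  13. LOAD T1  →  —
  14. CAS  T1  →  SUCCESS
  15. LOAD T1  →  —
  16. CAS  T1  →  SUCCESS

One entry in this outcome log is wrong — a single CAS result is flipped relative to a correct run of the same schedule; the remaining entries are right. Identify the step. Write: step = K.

step = 6

Correct run:
T1 LOAD — after: cnt=5, r=5 — load
T0 LOAD — after: cnt=5, r=5 — load
T1 CAS — after: cnt=6, r=5 — ok
T1 LOAD — after: cnt=6, r=6 — load
T0 CAS — after: cnt=6, r=5 — retry
T1 CAS — after: cnt=7, r=6 — ok
T0 LOAD — after: cnt=7, r=7 — load
T0 CAS — after: cnt=8, r=7 — ok
T1 LOAD — after: cnt=8, r=8 — load
T1 CAS — after: cnt=9, r=8 — ok
T1 LOAD — after: cnt=9, r=9 — load
T1 CAS — after: cnt=10, r=9 — ok
T1 LOAD — after: cnt=10, r=10 — load
T1 CAS — after: cnt=11, r=10 — ok
T1 LOAD — after: cnt=11, r=11 — load
T1 CAS — after: cnt=12, r=11 — ok
Log disagrees first at step 6.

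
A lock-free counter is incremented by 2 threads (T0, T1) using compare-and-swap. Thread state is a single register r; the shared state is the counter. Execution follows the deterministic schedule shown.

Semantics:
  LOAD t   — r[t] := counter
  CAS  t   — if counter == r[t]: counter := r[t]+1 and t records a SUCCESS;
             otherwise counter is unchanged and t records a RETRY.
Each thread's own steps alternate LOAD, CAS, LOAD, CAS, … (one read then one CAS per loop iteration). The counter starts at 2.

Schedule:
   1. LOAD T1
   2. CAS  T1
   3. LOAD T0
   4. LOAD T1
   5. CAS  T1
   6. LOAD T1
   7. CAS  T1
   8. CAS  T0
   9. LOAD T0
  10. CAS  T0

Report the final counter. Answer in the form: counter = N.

counter = 6

   1) LOAD T1:  M=2  r_T1=2
   2) CAS  T1:  M=3  r_T1=2 ✓
   3) LOAD T0:  M=3  r_T0=3
   4) LOAD T1:  M=3  r_T1=3
   5) CAS  T1:  M=4  r_T1=3 ✓
   6) LOAD T1:  M=4  r_T1=4
   7) CAS  T1:  M=5  r_T1=4 ✓
   8) CAS  T0:  M=5  r_T0=3 ✗
   9) LOAD T0:  M=5  r_T0=5
  10) CAS  T0:  M=6  r_T0=5 ✓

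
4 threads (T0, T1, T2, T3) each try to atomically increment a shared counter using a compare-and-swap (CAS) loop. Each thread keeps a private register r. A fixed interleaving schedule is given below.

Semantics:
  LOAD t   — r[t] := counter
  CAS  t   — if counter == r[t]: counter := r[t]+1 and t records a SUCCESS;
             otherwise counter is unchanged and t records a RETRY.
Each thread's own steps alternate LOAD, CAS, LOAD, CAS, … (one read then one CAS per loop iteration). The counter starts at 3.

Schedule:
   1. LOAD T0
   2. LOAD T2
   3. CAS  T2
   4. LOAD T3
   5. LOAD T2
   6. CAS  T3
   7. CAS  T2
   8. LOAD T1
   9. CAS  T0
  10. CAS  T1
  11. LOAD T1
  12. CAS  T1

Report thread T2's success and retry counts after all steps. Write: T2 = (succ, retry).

1. LOAD T0 → mem=3 r[T0]=3 [LOAD]
2. LOAD T2 → mem=3 r[T2]=3 [LOAD]
3. CAS T2 → mem=4 r[T2]=3 [OK]
4. LOAD T3 → mem=4 r[T3]=4 [LOAD]
5. LOAD T2 → mem=4 r[T2]=4 [LOAD]
6. CAS T3 → mem=5 r[T3]=4 [OK]
7. CAS T2 → mem=5 r[T2]=4 [RETRY]
8. LOAD T1 → mem=5 r[T1]=5 [LOAD]
9. CAS T0 → mem=5 r[T0]=3 [RETRY]
10. CAS T1 → mem=6 r[T1]=5 [OK]
11. LOAD T1 → mem=6 r[T1]=6 [LOAD]
12. CAS T1 → mem=7 r[T1]=6 [OK]

T2 = (1, 1)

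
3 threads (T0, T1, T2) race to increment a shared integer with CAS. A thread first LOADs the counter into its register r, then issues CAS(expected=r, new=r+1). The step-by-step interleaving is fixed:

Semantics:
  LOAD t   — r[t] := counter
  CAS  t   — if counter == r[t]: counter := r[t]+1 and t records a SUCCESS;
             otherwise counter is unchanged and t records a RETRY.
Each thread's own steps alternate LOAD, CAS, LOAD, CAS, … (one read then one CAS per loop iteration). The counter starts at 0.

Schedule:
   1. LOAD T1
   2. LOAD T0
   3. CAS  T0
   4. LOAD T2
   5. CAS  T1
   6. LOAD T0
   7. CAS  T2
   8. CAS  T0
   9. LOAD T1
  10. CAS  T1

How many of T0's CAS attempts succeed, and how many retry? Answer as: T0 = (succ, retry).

T0 = (1, 1)

[1] T1.load  rd  (counter 0, T1.r 0)
[2] T0.load  rd  (counter 0, T0.r 0)
[3] T0.cas  hit  (counter 1, T0.r 0)
[4] T2.load  rd  (counter 1, T2.r 1)
[5] T1.cas  miss  (counter 1, T1.r 0)
[6] T0.load  rd  (counter 1, T0.r 1)
[7] T2.cas  hit  (counter 2, T2.r 1)
[8] T0.cas  miss  (counter 2, T0.r 1)
[9] T1.load  rd  (counter 2, T1.r 2)
[10] T1.cas  hit  (counter 3, T1.r 2)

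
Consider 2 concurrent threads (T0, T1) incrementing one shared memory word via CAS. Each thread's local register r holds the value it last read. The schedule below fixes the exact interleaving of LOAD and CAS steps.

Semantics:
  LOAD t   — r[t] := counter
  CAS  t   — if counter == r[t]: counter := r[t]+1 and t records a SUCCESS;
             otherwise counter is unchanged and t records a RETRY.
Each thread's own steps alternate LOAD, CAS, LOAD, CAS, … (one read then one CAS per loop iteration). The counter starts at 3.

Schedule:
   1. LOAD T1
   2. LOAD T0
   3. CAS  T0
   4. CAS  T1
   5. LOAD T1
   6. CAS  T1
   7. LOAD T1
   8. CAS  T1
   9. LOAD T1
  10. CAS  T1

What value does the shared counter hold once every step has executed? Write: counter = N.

counter = 7

   1) LOAD T1:  M=3  r_T1=3
   2) LOAD T0:  M=3  r_T0=3
   3) CAS  T0:  M=4  r_T0=3 ✓
   4) CAS  T1:  M=4  r_T1=3 ✗
   5) LOAD T1:  M=4  r_T1=4
   6) CAS  T1:  M=5  r_T1=4 ✓
   7) LOAD T1:  M=5  r_T1=5
   8) CAS  T1:  M=6  r_T1=5 ✓
   9) LOAD T1:  M=6  r_T1=6
  10) CAS  T1:  M=7  r_T1=6 ✓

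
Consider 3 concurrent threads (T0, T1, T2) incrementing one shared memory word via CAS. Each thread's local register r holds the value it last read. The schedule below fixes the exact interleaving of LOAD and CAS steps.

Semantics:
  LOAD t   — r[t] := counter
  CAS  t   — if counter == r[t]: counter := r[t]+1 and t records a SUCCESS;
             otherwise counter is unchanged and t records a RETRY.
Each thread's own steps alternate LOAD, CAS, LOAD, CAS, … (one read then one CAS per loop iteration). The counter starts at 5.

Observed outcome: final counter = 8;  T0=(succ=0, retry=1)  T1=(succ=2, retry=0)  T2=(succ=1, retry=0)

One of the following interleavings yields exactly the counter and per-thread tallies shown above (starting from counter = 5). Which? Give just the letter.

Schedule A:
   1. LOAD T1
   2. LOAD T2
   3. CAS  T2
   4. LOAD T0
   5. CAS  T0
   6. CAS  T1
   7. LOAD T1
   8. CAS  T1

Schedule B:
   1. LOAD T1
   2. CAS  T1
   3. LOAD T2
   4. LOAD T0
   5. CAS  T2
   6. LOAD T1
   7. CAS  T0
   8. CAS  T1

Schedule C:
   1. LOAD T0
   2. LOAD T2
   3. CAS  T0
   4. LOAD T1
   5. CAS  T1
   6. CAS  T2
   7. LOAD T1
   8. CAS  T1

Tracing schedule B:
[1] T1.load  rd  (counter 5, T1.r 5)
[2] T1.cas  hit  (counter 6, T1.r 5)
[3] T2.load  rd  (counter 6, T2.r 6)
[4] T0.load  rd  (counter 6, T0.r 6)
[5] T2.cas  hit  (counter 7, T2.r 6)
[6] T1.load  rd  (counter 7, T1.r 7)
[7] T0.cas  miss  (counter 7, T0.r 6)
[8] T1.cas  hit  (counter 8, T1.r 7)

B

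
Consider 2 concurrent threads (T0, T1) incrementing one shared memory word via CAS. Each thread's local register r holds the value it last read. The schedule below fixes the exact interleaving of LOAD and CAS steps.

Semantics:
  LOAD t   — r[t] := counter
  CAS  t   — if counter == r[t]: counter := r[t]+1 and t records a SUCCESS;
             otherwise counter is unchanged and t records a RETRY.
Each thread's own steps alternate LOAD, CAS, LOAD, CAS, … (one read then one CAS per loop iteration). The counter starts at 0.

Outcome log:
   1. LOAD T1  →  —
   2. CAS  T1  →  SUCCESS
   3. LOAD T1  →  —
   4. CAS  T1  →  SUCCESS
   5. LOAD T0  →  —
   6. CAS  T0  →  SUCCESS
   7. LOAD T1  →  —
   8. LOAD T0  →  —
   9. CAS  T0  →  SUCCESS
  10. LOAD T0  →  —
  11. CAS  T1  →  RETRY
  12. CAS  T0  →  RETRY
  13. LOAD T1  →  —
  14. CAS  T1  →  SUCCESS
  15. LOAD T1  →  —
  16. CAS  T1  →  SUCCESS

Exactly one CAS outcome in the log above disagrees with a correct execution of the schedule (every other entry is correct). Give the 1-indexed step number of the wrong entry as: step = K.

Reference trace:
   1) LOAD T1:  M=0  r_T1=0
   2) CAS  T1:  M=1  r_T1=0 ✓
   3) LOAD T1:  M=1  r_T1=1
   4) CAS  T1:  M=2  r_T1=1 ✓
   5) LOAD T0:  M=2  r_T0=2
   6) CAS  T0:  M=3  r_T0=2 ✓
   7) LOAD T1:  M=3  r_T1=3
   8) LOAD T0:  M=3  r_T0=3
   9) CAS  T0:  M=4  r_T0=3 ✓
  10) LOAD T0:  M=4  r_T0=4
  11) CAS  T1:  M=4  r_T1=3 ✗
  12) CAS  T0:  M=5  r_T0=4 ✓
  13) LOAD T1:  M=5  r_T1=5
  14) CAS  T1:  M=6  r_T1=5 ✓
  15) LOAD T1:  M=6  r_T1=6
  16) CAS  T1:  M=7  r_T1=6 ✓
Log disagrees first at step 12.

step = 12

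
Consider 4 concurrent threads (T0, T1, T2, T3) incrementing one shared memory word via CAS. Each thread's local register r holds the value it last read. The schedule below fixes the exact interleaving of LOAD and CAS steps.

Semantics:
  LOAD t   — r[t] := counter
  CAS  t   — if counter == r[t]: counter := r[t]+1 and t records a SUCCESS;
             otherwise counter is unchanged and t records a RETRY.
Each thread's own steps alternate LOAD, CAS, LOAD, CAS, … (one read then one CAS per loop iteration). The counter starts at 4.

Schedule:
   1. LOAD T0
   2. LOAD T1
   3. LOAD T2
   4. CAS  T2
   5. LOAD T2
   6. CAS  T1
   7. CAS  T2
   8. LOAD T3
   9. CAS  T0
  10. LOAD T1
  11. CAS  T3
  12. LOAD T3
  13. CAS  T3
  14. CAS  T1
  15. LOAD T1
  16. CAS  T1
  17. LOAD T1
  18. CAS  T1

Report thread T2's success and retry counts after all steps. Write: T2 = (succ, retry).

T0 LOAD — after: cnt=4, r=4 — load
T1 LOAD — after: cnt=4, r=4 — load
T2 LOAD — after: cnt=4, r=4 — load
T2 CAS — after: cnt=5, r=4 — ok
T2 LOAD — after: cnt=5, r=5 — load
T1 CAS — after: cnt=5, r=4 — retry
T2 CAS — after: cnt=6, r=5 — ok
T3 LOAD — after: cnt=6, r=6 — load
T0 CAS — after: cnt=6, r=4 — retry
T1 LOAD — after: cnt=6, r=6 — load
T3 CAS — after: cnt=7, r=6 — ok
T3 LOAD — after: cnt=7, r=7 — load
T3 CAS — after: cnt=8, r=7 — ok
T1 CAS — after: cnt=8, r=6 — retry
T1 LOAD — after: cnt=8, r=8 — load
T1 CAS — after: cnt=9, r=8 — ok
T1 LOAD — after: cnt=9, r=9 — load
T1 CAS — after: cnt=10, r=9 — ok

T2 = (2, 0)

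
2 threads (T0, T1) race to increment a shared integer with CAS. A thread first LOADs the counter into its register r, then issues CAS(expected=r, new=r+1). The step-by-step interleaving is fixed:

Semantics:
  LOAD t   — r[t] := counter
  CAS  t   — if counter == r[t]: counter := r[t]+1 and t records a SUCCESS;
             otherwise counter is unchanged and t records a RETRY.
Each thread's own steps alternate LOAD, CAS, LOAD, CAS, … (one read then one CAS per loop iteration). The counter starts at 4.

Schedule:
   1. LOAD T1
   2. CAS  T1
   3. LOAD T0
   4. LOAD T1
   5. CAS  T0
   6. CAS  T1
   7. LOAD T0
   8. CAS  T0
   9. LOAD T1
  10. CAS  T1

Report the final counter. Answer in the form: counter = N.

counter = 8

#1 T1 reads 4
#2 T1 CAS(4→5) writes; counter now 5
#3 T0 reads 5
#4 T1 reads 5
#5 T0 CAS(5→6) writes; counter now 6
#6 T1 CAS(5→6) fails; counter now 6
#7 T0 reads 6
#8 T0 CAS(6→7) writes; counter now 7
#9 T1 reads 7
#10 T1 CAS(7→8) writes; counter now 8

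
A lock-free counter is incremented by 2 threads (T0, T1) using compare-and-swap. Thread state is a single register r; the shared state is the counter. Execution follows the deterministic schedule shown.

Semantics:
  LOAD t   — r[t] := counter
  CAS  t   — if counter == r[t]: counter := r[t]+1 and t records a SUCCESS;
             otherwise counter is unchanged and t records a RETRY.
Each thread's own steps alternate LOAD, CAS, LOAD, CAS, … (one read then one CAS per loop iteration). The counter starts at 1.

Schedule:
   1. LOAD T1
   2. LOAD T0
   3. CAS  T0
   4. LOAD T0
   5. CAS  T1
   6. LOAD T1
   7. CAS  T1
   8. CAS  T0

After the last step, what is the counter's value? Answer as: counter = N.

counter = 3

step 1: T1 LOAD ⇒ load; ctr=1 reg=1
step 2: T0 LOAD ⇒ load; ctr=1 reg=1
step 3: T0 CAS ⇒ ok; ctr=2 reg=1
step 4: T0 LOAD ⇒ load; ctr=2 reg=2
step 5: T1 CAS ⇒ retry; ctr=2 reg=1
step 6: T1 LOAD ⇒ load; ctr=2 reg=2
step 7: T1 CAS ⇒ ok; ctr=3 reg=2
step 8: T0 CAS ⇒ retry; ctr=3 reg=2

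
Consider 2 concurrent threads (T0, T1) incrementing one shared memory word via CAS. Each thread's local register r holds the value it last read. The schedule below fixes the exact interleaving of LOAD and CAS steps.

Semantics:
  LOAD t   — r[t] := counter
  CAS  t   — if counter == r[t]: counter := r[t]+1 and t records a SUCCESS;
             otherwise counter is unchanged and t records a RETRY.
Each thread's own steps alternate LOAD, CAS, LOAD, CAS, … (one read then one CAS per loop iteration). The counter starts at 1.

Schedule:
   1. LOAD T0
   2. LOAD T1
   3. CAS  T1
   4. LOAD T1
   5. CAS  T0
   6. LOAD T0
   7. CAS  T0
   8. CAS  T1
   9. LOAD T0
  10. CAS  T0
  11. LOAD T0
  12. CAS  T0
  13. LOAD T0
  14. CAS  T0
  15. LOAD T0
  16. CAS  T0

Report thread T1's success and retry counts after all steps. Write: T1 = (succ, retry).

step 1: T0 LOAD ⇒ load; ctr=1 reg=1
step 2: T1 LOAD ⇒ load; ctr=1 reg=1
step 3: T1 CAS ⇒ ok; ctr=2 reg=1
step 4: T1 LOAD ⇒ load; ctr=2 reg=2
step 5: T0 CAS ⇒ retry; ctr=2 reg=1
step 6: T0 LOAD ⇒ load; ctr=2 reg=2
step 7: T0 CAS ⇒ ok; ctr=3 reg=2
step 8: T1 CAS ⇒ retry; ctr=3 reg=2
step 9: T0 LOAD ⇒ load; ctr=3 reg=3
step 10: T0 CAS ⇒ ok; ctr=4 reg=3
step 11: T0 LOAD ⇒ load; ctr=4 reg=4
step 12: T0 CAS ⇒ ok; ctr=5 reg=4
step 13: T0 LOAD ⇒ load; ctr=5 reg=5
step 14: T0 CAS ⇒ ok; ctr=6 reg=5
step 15: T0 LOAD ⇒ load; ctr=6 reg=6
step 16: T0 CAS ⇒ ok; ctr=7 reg=6

T1 = (1, 1)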